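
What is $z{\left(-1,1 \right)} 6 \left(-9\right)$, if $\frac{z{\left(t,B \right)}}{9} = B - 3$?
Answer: $972$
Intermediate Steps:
$z{\left(t,B \right)} = -27 + 9 B$ ($z{\left(t,B \right)} = 9 \left(B - 3\right) = 9 \left(-3 + B\right) = -27 + 9 B$)
$z{\left(-1,1 \right)} 6 \left(-9\right) = \left(-27 + 9 \cdot 1\right) 6 \left(-9\right) = \left(-27 + 9\right) 6 \left(-9\right) = \left(-18\right) 6 \left(-9\right) = \left(-108\right) \left(-9\right) = 972$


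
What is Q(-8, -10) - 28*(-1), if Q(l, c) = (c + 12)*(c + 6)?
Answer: 20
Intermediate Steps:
Q(l, c) = (6 + c)*(12 + c) (Q(l, c) = (12 + c)*(6 + c) = (6 + c)*(12 + c))
Q(-8, -10) - 28*(-1) = (72 + (-10)² + 18*(-10)) - 28*(-1) = (72 + 100 - 180) + 28 = -8 + 28 = 20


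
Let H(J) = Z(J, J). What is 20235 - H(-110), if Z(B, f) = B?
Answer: 20345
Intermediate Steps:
H(J) = J
20235 - H(-110) = 20235 - 1*(-110) = 20235 + 110 = 20345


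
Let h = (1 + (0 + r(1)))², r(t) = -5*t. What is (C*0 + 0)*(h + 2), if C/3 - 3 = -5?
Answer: 0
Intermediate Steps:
C = -6 (C = 9 + 3*(-5) = 9 - 15 = -6)
h = 16 (h = (1 + (0 - 5*1))² = (1 + (0 - 5))² = (1 - 5)² = (-4)² = 16)
(C*0 + 0)*(h + 2) = (-6*0 + 0)*(16 + 2) = (0 + 0)*18 = 0*18 = 0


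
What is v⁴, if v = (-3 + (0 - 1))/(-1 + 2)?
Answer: 256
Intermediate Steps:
v = -4 (v = (-3 - 1)/1 = -4*1 = -4)
v⁴ = (-4)⁴ = 256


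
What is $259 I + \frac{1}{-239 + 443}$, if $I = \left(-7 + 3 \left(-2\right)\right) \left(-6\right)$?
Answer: $\frac{4121209}{204} \approx 20202.0$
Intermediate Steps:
$I = 78$ ($I = \left(-7 - 6\right) \left(-6\right) = \left(-13\right) \left(-6\right) = 78$)
$259 I + \frac{1}{-239 + 443} = 259 \cdot 78 + \frac{1}{-239 + 443} = 20202 + \frac{1}{204} = \frac{4121209}{204}$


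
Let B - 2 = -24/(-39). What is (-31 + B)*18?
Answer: -6642/13 ≈ -510.92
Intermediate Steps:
B = 34/13 (B = 2 - 24/(-39) = 2 - 24*(-1/39) = 2 + 8/13 = 34/13 ≈ 2.6154)
(-31 + B)*18 = (-31 + 34/13)*18 = -369/13*18 = -6642/13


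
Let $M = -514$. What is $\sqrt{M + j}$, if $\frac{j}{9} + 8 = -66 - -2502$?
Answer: $\sqrt{21338} \approx 146.08$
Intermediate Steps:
$j = 21852$ ($j = -72 + 9 \left(-66 - -2502\right) = -72 + 9 \left(-66 + 2502\right) = -72 + 9 \cdot 2436 = -72 + 21924 = 21852$)
$\sqrt{M + j} = \sqrt{-514 + 21852} = \sqrt{21338}$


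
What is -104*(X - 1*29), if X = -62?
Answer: 9464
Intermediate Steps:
-104*(X - 1*29) = -104*(-62 - 1*29) = -104*(-62 - 29) = -104*(-91) = 9464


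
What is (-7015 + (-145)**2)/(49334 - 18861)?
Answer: 14010/30473 ≈ 0.45975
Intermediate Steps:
(-7015 + (-145)**2)/(49334 - 18861) = (-7015 + 21025)/30473 = 14010*(1/30473) = 14010/30473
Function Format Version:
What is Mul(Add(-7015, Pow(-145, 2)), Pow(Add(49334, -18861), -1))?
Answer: Rational(14010, 30473) ≈ 0.45975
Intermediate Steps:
Mul(Add(-7015, Pow(-145, 2)), Pow(Add(49334, -18861), -1)) = Mul(Add(-7015, 21025), Pow(30473, -1)) = Mul(14010, Rational(1, 30473)) = Rational(14010, 30473)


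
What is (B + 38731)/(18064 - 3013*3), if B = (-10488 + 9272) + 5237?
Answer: 42752/9025 ≈ 4.7371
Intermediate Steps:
B = 4021 (B = -1216 + 5237 = 4021)
(B + 38731)/(18064 - 3013*3) = (4021 + 38731)/(18064 - 3013*3) = 42752/(18064 - 9039) = 42752/9025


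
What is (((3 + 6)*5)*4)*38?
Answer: 6840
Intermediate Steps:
(((3 + 6)*5)*4)*38 = ((9*5)*4)*38 = (45*4)*38 = 180*38 = 6840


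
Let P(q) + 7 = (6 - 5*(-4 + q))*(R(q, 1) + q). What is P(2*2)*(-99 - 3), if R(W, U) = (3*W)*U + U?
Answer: -9690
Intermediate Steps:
R(W, U) = U + 3*U*W (R(W, U) = 3*U*W + U = U + 3*U*W)
P(q) = -7 + (1 + 4*q)*(26 - 5*q) (P(q) = -7 + (6 - 5*(-4 + q))*(1*(1 + 3*q) + q) = -7 + (6 + (20 - 5*q))*((1 + 3*q) + q) = -7 + (26 - 5*q)*(1 + 4*q) = -7 + (1 + 4*q)*(26 - 5*q))
P(2*2)*(-99 - 3) = (19 - 20*(2*2)² + 99*(2*2))*(-99 - 3) = (19 - 20*4² + 99*4)*(-102) = (19 - 20*16 + 396)*(-102) = (19 - 320 + 396)*(-102) = 95*(-102) = -9690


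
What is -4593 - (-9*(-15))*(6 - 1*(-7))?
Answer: -6348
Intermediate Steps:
-4593 - (-9*(-15))*(6 - 1*(-7)) = -4593 - 135*(6 + 7) = -4593 - 135*13 = -4593 - 1*1755 = -4593 - 1755 = -6348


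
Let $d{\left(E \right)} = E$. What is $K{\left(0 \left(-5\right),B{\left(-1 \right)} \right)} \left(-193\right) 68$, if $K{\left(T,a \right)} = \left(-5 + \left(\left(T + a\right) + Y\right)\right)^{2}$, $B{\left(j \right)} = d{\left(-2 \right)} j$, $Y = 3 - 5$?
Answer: $-328100$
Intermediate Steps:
$Y = -2$ ($Y = 3 - 5 = -2$)
$B{\left(j \right)} = - 2 j$
$K{\left(T,a \right)} = \left(-7 + T + a\right)^{2}$ ($K{\left(T,a \right)} = \left(-5 - \left(2 - T - a\right)\right)^{2} = \left(-5 + \left(-2 + T + a\right)\right)^{2} = \left(-7 + T + a\right)^{2}$)
$K{\left(0 \left(-5\right),B{\left(-1 \right)} \right)} \left(-193\right) 68 = \left(-7 + 0 \left(-5\right) - -2\right)^{2} \left(-193\right) 68 = \left(-7 + 0 + 2\right)^{2} \left(-193\right) 68 = \left(-5\right)^{2} \left(-193\right) 68 = 25 \left(-193\right) 68 = \left(-4825\right) 68 = -328100$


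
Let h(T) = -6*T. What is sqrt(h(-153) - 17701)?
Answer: I*sqrt(16783) ≈ 129.55*I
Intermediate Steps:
sqrt(h(-153) - 17701) = sqrt(-6*(-153) - 17701) = sqrt(918 - 17701) = sqrt(-16783) = I*sqrt(16783)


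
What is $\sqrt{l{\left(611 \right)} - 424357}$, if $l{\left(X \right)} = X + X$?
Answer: $3 i \sqrt{47015} \approx 650.49 i$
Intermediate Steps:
$l{\left(X \right)} = 2 X$
$\sqrt{l{\left(611 \right)} - 424357} = \sqrt{2 \cdot 611 - 424357} = \sqrt{1222 - 424357} = \sqrt{-423135} = 3 i \sqrt{47015}$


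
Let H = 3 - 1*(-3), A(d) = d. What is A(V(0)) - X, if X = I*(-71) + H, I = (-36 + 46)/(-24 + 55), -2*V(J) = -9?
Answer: 1327/62 ≈ 21.403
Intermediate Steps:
V(J) = 9/2 (V(J) = -½*(-9) = 9/2)
I = 10/31 ≈ 0.32258
H = 6 (H = 3 + 3 = 6)
X = -524/31 (X = (10/31)*(-71) + 6 = -710/31 + 6 = -524/31 ≈ -16.903)
A(V(0)) - X = 9/2 - 1*(-524/31) = 9/2 + 524/31 = 1327/62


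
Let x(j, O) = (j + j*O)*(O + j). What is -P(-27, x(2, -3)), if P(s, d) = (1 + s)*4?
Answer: 104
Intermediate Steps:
x(j, O) = (O + j)*(j + O*j) (x(j, O) = (j + O*j)*(O + j) = (O + j)*(j + O*j))
P(s, d) = 4 + 4*s
-P(-27, x(2, -3)) = -(4 + 4*(-27)) = -(4 - 108) = -1*(-104) = 104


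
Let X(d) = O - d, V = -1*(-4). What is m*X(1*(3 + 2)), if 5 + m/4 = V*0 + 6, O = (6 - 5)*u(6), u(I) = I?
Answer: 4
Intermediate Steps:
V = 4
O = 6 (O = (6 - 5)*6 = 1*6 = 6)
X(d) = 6 - d
m = 4 (m = -20 + 4*(4*0 + 6) = -20 + 4*(0 + 6) = -20 + 4*6 = -20 + 24 = 4)
m*X(1*(3 + 2)) = 4*(6 - (3 + 2)) = 4*(6 - 5) = 4*1 = 4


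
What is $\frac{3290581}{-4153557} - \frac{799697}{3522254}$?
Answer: $- \frac{14911849161803}{14629882757478} \approx -1.0193$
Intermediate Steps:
$\frac{3290581}{-4153557} - \frac{799697}{3522254} = 3290581 \left(- \frac{1}{4153557}\right) - \frac{799697}{3522254} = - \frac{3290581}{4153557} - \frac{799697}{3522254} = - \frac{14911849161803}{14629882757478}$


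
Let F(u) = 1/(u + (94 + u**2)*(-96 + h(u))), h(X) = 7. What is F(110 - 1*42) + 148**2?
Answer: 9196043935/419834 ≈ 21904.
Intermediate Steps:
F(u) = 1/(-8366 + u - 89*u**2) (F(u) = 1/(u + (94 + u**2)*(-96 + 7)) = 1/(u + (94 + u**2)*(-89)) = 1/(u + (-8366 - 89*u**2)) = 1/(-8366 + u - 89*u**2))
F(110 - 1*42) + 148**2 = -1/(8366 - (110 - 1*42) + 89*(110 - 1*42)**2) + 148**2 = -1/(8366 - (110 - 42) + 89*(110 - 42)**2) + 21904 = -1/(8366 - 1*68 + 89*68**2) + 21904 = -1/(8366 - 68 + 89*4624) + 21904 = -1/(8366 - 68 + 411536) + 21904 = -1/419834 + 21904 = 9196043935/419834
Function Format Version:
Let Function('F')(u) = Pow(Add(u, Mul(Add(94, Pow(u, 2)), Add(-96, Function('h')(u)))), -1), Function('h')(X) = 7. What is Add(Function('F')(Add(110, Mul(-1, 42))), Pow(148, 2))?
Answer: Rational(9196043935, 419834) ≈ 21904.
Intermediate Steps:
Function('F')(u) = Pow(Add(-8366, u, Mul(-89, Pow(u, 2))), -1) (Function('F')(u) = Pow(Add(u, Mul(Add(94, Pow(u, 2)), Add(-96, 7))), -1) = Pow(Add(u, Mul(Add(94, Pow(u, 2)), -89)), -1) = Pow(Add(u, Add(-8366, Mul(-89, Pow(u, 2)))), -1) = Pow(Add(-8366, u, Mul(-89, Pow(u, 2))), -1))
Add(Function('F')(Add(110, Mul(-1, 42))), Pow(148, 2)) = Add(Mul(-1, Pow(Add(8366, Mul(-1, Add(110, Mul(-1, 42))), Mul(89, Pow(Add(110, Mul(-1, 42)), 2))), -1)), Pow(148, 2)) = Add(Mul(-1, Pow(Add(8366, Mul(-1, Add(110, -42)), Mul(89, Pow(Add(110, -42), 2))), -1)), 21904) = Add(Mul(-1, Pow(Add(8366, Mul(-1, 68), Mul(89, Pow(68, 2))), -1)), 21904) = Add(Mul(-1, Pow(Add(8366, -68, Mul(89, 4624)), -1)), 21904) = Add(Mul(-1, Pow(Add(8366, -68, 411536), -1)), 21904) = Add(Mul(-1, Pow(419834, -1)), 21904) = Add(Mul(-1, Rational(1, 419834)), 21904) = Add(Rational(-1, 419834), 21904) = Rational(9196043935, 419834)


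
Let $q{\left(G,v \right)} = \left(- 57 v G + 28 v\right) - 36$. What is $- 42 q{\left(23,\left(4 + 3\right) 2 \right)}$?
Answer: $755916$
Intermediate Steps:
$q{\left(G,v \right)} = -36 + 28 v - 57 G v$ ($q{\left(G,v \right)} = \left(- 57 G v + 28 v\right) - 36 = \left(28 v - 57 G v\right) - 36 = -36 + 28 v - 57 G v$)
$- 42 q{\left(23,\left(4 + 3\right) 2 \right)} = - 42 \left(-36 + 28 \left(4 + 3\right) 2 - 1311 \left(4 + 3\right) 2\right) = - 42 \left(-36 + 28 \cdot 7 \cdot 2 - 1311 \cdot 7 \cdot 2\right) = - 42 \left(-36 + 28 \cdot 14 - 1311 \cdot 14\right) = - 42 \left(-36 + 392 - 18354\right) = \left(-42\right) \left(-17998\right) = 755916$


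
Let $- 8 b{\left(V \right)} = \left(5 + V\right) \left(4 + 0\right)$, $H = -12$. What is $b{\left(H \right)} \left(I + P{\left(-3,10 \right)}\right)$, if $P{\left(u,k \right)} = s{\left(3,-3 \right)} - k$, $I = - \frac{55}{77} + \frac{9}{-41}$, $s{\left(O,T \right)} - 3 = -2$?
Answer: $- \frac{2851}{82} \approx -34.768$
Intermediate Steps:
$s{\left(O,T \right)} = 1$ ($s{\left(O,T \right)} = 3 - 2 = 1$)
$I = - \frac{268}{287}$ ($I = \left(-55\right) \frac{1}{77} + 9 \left(- \frac{1}{41}\right) = - \frac{5}{7} - \frac{9}{41} = - \frac{268}{287} \approx -0.9338$)
$b{\left(V \right)} = - \frac{5}{2} - \frac{V}{2}$ ($b{\left(V \right)} = - \frac{\left(5 + V\right) \left(4 + 0\right)}{8} = - \frac{\left(5 + V\right) 4}{8} = - \frac{20 + 4 V}{8} = - \frac{5}{2} - \frac{V}{2}$)
$P{\left(u,k \right)} = 1 - k$
$b{\left(H \right)} \left(I + P{\left(-3,10 \right)}\right) = \left(- \frac{5}{2} - -6\right) \left(- \frac{268}{287} + \left(1 - 10\right)\right) = \left(- \frac{5}{2} + 6\right) \left(- \frac{268}{287} + \left(1 - 10\right)\right) = \frac{7 \left(- \frac{268}{287} - 9\right)}{2} = \frac{7}{2} \left(- \frac{2851}{287}\right) = - \frac{2851}{82}$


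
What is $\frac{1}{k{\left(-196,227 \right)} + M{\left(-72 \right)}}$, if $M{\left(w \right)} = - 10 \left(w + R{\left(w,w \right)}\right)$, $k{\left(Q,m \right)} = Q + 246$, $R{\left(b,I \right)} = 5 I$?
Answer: $\frac{1}{4370} \approx 0.00022883$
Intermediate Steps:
$k{\left(Q,m \right)} = 246 + Q$
$M{\left(w \right)} = - 60 w$ ($M{\left(w \right)} = - 10 \left(w + 5 w\right) = - 10 \cdot 6 w = - 60 w$)
$\frac{1}{k{\left(-196,227 \right)} + M{\left(-72 \right)}} = \frac{1}{\left(246 - 196\right) - -4320} = \frac{1}{50 + 4320} = \frac{1}{4370}$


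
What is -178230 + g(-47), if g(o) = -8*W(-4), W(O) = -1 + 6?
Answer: -178270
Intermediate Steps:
W(O) = 5
g(o) = -40 (g(o) = -8*5 = -40)
-178230 + g(-47) = -178230 - 40 = -178270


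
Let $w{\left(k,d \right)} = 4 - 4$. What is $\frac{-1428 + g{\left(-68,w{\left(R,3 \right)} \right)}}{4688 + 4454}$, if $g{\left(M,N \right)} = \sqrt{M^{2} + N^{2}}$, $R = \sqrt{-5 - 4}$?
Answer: $- \frac{680}{4571} \approx -0.14876$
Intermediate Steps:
$R = 3 i$ ($R = \sqrt{-9} = 3 i \approx 3.0 i$)
$w{\left(k,d \right)} = 0$
$\frac{-1428 + g{\left(-68,w{\left(R,3 \right)} \right)}}{4688 + 4454} = \frac{-1428 + \sqrt{\left(-68\right)^{2} + 0^{2}}}{4688 + 4454} = \frac{-1428 + \sqrt{4624 + 0}}{9142} = \left(-1428 + \sqrt{4624}\right) \frac{1}{9142} = \left(-1428 + 68\right) \frac{1}{9142} = \left(-1360\right) \frac{1}{9142} = - \frac{680}{4571}$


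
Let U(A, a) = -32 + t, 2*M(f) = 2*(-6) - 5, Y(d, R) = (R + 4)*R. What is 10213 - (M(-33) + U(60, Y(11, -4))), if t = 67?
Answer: 20373/2 ≈ 10187.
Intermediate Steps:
Y(d, R) = R*(4 + R) (Y(d, R) = (4 + R)*R = R*(4 + R))
M(f) = -17/2 (M(f) = (2*(-6) - 5)/2 = (-12 - 5)/2 = (1/2)*(-17) = -17/2)
U(A, a) = 35 (U(A, a) = -32 + 67 = 35)
10213 - (M(-33) + U(60, Y(11, -4))) = 10213 - (-17/2 + 35) = 10213 - 1*53/2 = 10213 - 53/2 = 20373/2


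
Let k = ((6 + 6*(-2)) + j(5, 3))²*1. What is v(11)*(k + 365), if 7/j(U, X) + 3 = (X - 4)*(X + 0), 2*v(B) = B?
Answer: 164879/72 ≈ 2290.0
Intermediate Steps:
v(B) = B/2
j(U, X) = 7/(-3 + X*(-4 + X)) (j(U, X) = 7/(-3 + (X - 4)*(X + 0)) = 7/(-3 + (-4 + X)*X) = 7/(-3 + X*(-4 + X)))
k = 1849/36 (k = ((6 + 6*(-2)) + 7/(-3 + 3² - 4*3))²*1 = ((6 - 12) + 7/(-3 + 9 - 12))²*1 = (-6 + 7/(-6))²*1 = (-6 + 7*(-⅙))²*1 = (-6 - 7/6)²*1 = (-43/6)²*1 = (1849/36)*1 = 1849/36 ≈ 51.361)
v(11)*(k + 365) = ((½)*11)*(1849/36 + 365) = (11/2)*(14989/36) = 164879/72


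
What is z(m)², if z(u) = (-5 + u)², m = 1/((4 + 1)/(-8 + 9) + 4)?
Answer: 3748096/6561 ≈ 571.27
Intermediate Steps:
m = ⅑ (m = 1/(5/1 + 4) = 1/(5*1 + 4) = 1/(5 + 4) = 1/9 = ⅑ ≈ 0.11111)
z(m)² = ((-5 + ⅑)²)² = ((-44/9)²)² = (1936/81)² = 3748096/6561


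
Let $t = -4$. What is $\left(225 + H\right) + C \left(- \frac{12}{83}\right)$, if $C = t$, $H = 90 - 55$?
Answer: $\frac{21628}{83} \approx 260.58$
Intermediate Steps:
$H = 35$
$C = -4$
$\left(225 + H\right) + C \left(- \frac{12}{83}\right) = \left(225 + 35\right) - 4 \left(- \frac{12}{83}\right) = 260 - 4 \left(\left(-12\right) \frac{1}{83}\right) = 260 - - \frac{48}{83} = 260 + \frac{48}{83} = \frac{21628}{83}$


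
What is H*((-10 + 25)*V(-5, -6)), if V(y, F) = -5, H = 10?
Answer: -750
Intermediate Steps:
H*((-10 + 25)*V(-5, -6)) = 10*((-10 + 25)*(-5)) = 10*(15*(-5)) = 10*(-75) = -750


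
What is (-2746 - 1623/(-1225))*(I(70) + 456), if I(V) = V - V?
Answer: -1533175512/1225 ≈ -1.2516e+6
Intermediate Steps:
I(V) = 0
(-2746 - 1623/(-1225))*(I(70) + 456) = (-2746 - 1623/(-1225))*(0 + 456) = (-2746 - 1623*(-1/1225))*456 = (-2746 + 1623/1225)*456 = -3362227/1225*456 = -1533175512/1225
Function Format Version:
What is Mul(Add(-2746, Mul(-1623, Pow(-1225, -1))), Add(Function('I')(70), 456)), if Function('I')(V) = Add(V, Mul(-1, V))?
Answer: Rational(-1533175512, 1225) ≈ -1.2516e+6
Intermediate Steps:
Function('I')(V) = 0
Mul(Add(-2746, Mul(-1623, Pow(-1225, -1))), Add(Function('I')(70), 456)) = Mul(Add(-2746, Mul(-1623, Pow(-1225, -1))), Add(0, 456)) = Mul(Add(-2746, Mul(-1623, Rational(-1, 1225))), 456) = Mul(Add(-2746, Rational(1623, 1225)), 456) = Mul(Rational(-3362227, 1225), 456) = Rational(-1533175512, 1225)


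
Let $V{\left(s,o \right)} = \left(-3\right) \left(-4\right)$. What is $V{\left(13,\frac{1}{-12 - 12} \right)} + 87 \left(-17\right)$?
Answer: $-1467$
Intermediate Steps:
$V{\left(s,o \right)} = 12$
$V{\left(13,\frac{1}{-12 - 12} \right)} + 87 \left(-17\right) = 12 + 87 \left(-17\right) = 12 - 1479 = -1467$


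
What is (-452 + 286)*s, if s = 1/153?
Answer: -166/153 ≈ -1.0850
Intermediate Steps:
s = 1/153 ≈ 0.0065359
(-452 + 286)*s = (-452 + 286)*(1/153) = -166*1/153 = -166/153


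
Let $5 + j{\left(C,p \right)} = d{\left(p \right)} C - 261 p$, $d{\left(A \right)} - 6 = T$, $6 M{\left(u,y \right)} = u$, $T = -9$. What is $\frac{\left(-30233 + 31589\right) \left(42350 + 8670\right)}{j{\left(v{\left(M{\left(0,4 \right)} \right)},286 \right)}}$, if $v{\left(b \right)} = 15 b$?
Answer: $- \frac{69183120}{74651} \approx -926.75$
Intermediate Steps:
$M{\left(u,y \right)} = \frac{u}{6}$
$d{\left(A \right)} = -3$ ($d{\left(A \right)} = 6 - 9 = -3$)
$j{\left(C,p \right)} = -5 - 261 p - 3 C$ ($j{\left(C,p \right)} = -5 - \left(3 C + 261 p\right) = -5 - 261 p - 3 C$)
$\frac{\left(-30233 + 31589\right) \left(42350 + 8670\right)}{j{\left(v{\left(M{\left(0,4 \right)} \right)},286 \right)}} = \frac{\left(-30233 + 31589\right) \left(42350 + 8670\right)}{-5 - 74646 - 3 \cdot 15 \cdot \frac{1}{6} \cdot 0} = \frac{1356 \cdot 51020}{-5 - 74646 - 3 \cdot 15 \cdot 0} = \frac{69183120}{-5 - 74646 - 0} = \frac{69183120}{-5 - 74646 + 0} = \frac{69183120}{-74651} = 69183120 \left(- \frac{1}{74651}\right) = - \frac{69183120}{74651}$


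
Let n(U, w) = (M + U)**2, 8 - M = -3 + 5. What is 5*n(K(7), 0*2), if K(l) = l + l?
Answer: 2000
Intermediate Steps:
K(l) = 2*l
M = 6 (M = 8 - (-3 + 5) = 8 - 1*2 = 8 - 2 = 6)
n(U, w) = (6 + U)**2
5*n(K(7), 0*2) = 5*(6 + 2*7)**2 = 5*(6 + 14)**2 = 5*20**2 = 5*400 = 2000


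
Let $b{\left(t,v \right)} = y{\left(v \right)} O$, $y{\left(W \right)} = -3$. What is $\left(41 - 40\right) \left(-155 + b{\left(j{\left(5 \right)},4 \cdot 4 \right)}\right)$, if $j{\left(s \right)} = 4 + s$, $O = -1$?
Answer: $-152$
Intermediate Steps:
$b{\left(t,v \right)} = 3$ ($b{\left(t,v \right)} = \left(-3\right) \left(-1\right) = 3$)
$\left(41 - 40\right) \left(-155 + b{\left(j{\left(5 \right)},4 \cdot 4 \right)}\right) = \left(41 - 40\right) \left(-155 + 3\right) = 1 \left(-152\right) = -152$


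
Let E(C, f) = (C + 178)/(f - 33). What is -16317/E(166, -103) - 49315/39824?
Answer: 11044618991/1712432 ≈ 6449.7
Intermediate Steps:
E(C, f) = (178 + C)/(-33 + f)
-16317/E(166, -103) - 49315/39824 = -16317*(-33 - 103)/(178 + 166) - 49315/39824 = -16317/(344/(-136)) - 49315*1/39824 = -16317/((-1/136*344)) - 49315/39824 = -16317/(-43/17) - 49315/39824 = -16317*(-17/43) - 49315/39824 = 277389/43 - 49315/39824 = 11044618991/1712432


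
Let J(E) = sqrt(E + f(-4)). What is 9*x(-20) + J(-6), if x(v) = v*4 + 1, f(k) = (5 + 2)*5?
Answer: -711 + sqrt(29) ≈ -705.62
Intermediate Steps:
f(k) = 35 (f(k) = 7*5 = 35)
x(v) = 1 + 4*v (x(v) = 4*v + 1 = 1 + 4*v)
J(E) = sqrt(35 + E) (J(E) = sqrt(E + 35) = sqrt(35 + E))
9*x(-20) + J(-6) = 9*(1 + 4*(-20)) + sqrt(35 - 6) = 9*(1 - 80) + sqrt(29) = 9*(-79) + sqrt(29) = -711 + sqrt(29)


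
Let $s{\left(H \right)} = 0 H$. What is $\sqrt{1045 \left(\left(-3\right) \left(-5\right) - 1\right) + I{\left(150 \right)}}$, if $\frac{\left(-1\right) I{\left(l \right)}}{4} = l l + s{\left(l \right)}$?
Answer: $i \sqrt{75370} \approx 274.54 i$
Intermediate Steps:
$s{\left(H \right)} = 0$
$I{\left(l \right)} = - 4 l^{2}$ ($I{\left(l \right)} = - 4 \left(l l + 0\right) = - 4 \left(l^{2} + 0\right) = - 4 l^{2}$)
$\sqrt{1045 \left(\left(-3\right) \left(-5\right) - 1\right) + I{\left(150 \right)}} = \sqrt{1045 \left(\left(-3\right) \left(-5\right) - 1\right) - 4 \cdot 150^{2}} = \sqrt{1045 \left(15 - 1\right) - 90000} = \sqrt{1045 \cdot 14 - 90000} = \sqrt{14630 - 90000} = \sqrt{-75370} = i \sqrt{75370}$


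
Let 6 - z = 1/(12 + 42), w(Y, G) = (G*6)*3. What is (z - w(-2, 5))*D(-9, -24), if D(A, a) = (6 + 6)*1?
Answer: -9074/9 ≈ -1008.2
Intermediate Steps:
D(A, a) = 12 (D(A, a) = 12*1 = 12)
w(Y, G) = 18*G (w(Y, G) = (6*G)*3 = 18*G)
z = 323/54 (z = 6 - 1/(12 + 42) = 6 - 1/54 = 323/54 ≈ 5.9815)
(z - w(-2, 5))*D(-9, -24) = (323/54 - 18*5)*12 = (323/54 - 1*90)*12 = (323/54 - 90)*12 = -4537/54*12 = -9074/9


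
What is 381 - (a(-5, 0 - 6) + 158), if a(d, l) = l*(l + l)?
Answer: 151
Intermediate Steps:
a(d, l) = 2*l**2 (a(d, l) = l*(2*l) = 2*l**2)
381 - (a(-5, 0 - 6) + 158) = 381 - (2*(0 - 6)**2 + 158) = 381 - (2*(-6)**2 + 158) = 381 - (2*36 + 158) = 381 - (72 + 158) = 381 - 1*230 = 381 - 230 = 151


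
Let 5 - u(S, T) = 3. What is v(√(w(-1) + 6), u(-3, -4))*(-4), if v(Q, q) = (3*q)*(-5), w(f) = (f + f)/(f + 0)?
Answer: 120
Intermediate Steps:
u(S, T) = 2 (u(S, T) = 5 - 1*3 = 5 - 3 = 2)
w(f) = 2 (w(f) = (2*f)/f = 2)
v(Q, q) = -15*q
v(√(w(-1) + 6), u(-3, -4))*(-4) = -15*2*(-4) = -30*(-4) = 120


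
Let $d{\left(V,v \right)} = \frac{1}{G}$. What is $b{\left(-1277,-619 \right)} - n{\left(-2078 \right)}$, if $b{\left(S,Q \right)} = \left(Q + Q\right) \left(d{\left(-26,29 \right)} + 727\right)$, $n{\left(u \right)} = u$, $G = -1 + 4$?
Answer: $- \frac{2695082}{3} \approx -8.9836 \cdot 10^{5}$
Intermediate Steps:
$G = 3$
$d{\left(V,v \right)} = \frac{1}{3}$
$b{\left(S,Q \right)} = \frac{4364 Q}{3}$ ($b{\left(S,Q \right)} = \left(Q + Q\right) \left(\frac{1}{3} + 727\right) = 2 Q \frac{2182}{3} = \frac{4364 Q}{3}$)
$b{\left(-1277,-619 \right)} - n{\left(-2078 \right)} = \frac{4364}{3} \left(-619\right) - -2078 = - \frac{2701316}{3} + 2078 = - \frac{2695082}{3}$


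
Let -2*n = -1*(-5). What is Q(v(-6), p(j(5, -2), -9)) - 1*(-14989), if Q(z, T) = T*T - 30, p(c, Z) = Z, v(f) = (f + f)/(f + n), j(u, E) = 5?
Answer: 15040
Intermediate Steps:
n = -5/2 (n = -(-1)*(-5)/2 = -1/2*5 = -5/2 ≈ -2.5000)
v(f) = 2*f/(-5/2 + f) (v(f) = (f + f)/(f - 5/2) = (2*f)/(-5/2 + f) = 2*f/(-5/2 + f))
Q(z, T) = -30 + T**2 (Q(z, T) = T**2 - 30 = -30 + T**2)
Q(v(-6), p(j(5, -2), -9)) - 1*(-14989) = (-30 + (-9)**2) - 1*(-14989) = (-30 + 81) + 14989 = 51 + 14989 = 15040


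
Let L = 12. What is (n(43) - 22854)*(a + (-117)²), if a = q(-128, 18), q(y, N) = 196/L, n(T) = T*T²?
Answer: 2329344748/3 ≈ 7.7645e+8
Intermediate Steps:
n(T) = T³
q(y, N) = 49/3 (q(y, N) = 196/12 = 196*(1/12) = 49/3)
a = 49/3 ≈ 16.333
(n(43) - 22854)*(a + (-117)²) = (43³ - 22854)*(49/3 + (-117)²) = (79507 - 22854)*(49/3 + 13689) = 56653*(41116/3) = 2329344748/3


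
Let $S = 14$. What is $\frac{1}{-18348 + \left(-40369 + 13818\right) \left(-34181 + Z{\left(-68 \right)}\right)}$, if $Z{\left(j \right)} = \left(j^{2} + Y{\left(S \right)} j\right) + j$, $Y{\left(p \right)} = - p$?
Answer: $\frac{1}{761278475} \approx 1.3136 \cdot 10^{-9}$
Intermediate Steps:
$Z{\left(j \right)} = j^{2} - 13 j$ ($Z{\left(j \right)} = \left(j^{2} + \left(-1\right) 14 j\right) + j = \left(j^{2} - 14 j\right) + j = j^{2} - 13 j$)
$\frac{1}{-18348 + \left(-40369 + 13818\right) \left(-34181 + Z{\left(-68 \right)}\right)} = \frac{1}{-18348 + \left(-40369 + 13818\right) \left(-34181 - 68 \left(-13 - 68\right)\right)} = \frac{1}{-18348 - 26551 \left(-34181 - -5508\right)} = \frac{1}{-18348 - 26551 \left(-34181 + 5508\right)} = \frac{1}{-18348 - -761296823} = \frac{1}{-18348 + 761296823} = \frac{1}{761278475}$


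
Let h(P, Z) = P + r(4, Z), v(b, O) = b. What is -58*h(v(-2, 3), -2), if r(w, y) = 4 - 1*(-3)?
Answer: -290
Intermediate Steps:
r(w, y) = 7 (r(w, y) = 4 + 3 = 7)
h(P, Z) = 7 + P (h(P, Z) = P + 7 = 7 + P)
-58*h(v(-2, 3), -2) = -58*(7 - 2) = -58*5 = -290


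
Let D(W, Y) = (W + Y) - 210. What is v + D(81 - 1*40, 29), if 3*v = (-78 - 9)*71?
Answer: -2199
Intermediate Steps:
D(W, Y) = -210 + W + Y
v = -2059 (v = ((-78 - 9)*71)/3 = (-87*71)/3 = (⅓)*(-6177) = -2059)
v + D(81 - 1*40, 29) = -2059 + (-210 + (81 - 1*40) + 29) = -2059 + (-210 + (81 - 40) + 29) = -2059 + (-210 + 41 + 29) = -2059 - 140 = -2199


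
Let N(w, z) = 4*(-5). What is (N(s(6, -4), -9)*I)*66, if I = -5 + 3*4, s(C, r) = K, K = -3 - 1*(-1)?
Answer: -9240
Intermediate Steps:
K = -2 (K = -3 + 1 = -2)
s(C, r) = -2
N(w, z) = -20
I = 7 (I = -5 + 12 = 7)
(N(s(6, -4), -9)*I)*66 = -20*7*66 = -140*66 = -9240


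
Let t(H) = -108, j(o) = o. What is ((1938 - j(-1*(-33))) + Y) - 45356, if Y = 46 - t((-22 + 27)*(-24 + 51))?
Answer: -43297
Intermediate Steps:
Y = 154 (Y = 46 - 1*(-108) = 46 + 108 = 154)
((1938 - j(-1*(-33))) + Y) - 45356 = ((1938 - (-1)*(-33)) + 154) - 45356 = ((1938 - 1*33) + 154) - 45356 = ((1938 - 33) + 154) - 45356 = (1905 + 154) - 45356 = 2059 - 45356 = -43297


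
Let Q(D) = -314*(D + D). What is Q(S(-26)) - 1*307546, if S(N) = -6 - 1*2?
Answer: -302522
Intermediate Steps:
S(N) = -8 (S(N) = -6 - 2 = -8)
Q(D) = -628*D
Q(S(-26)) - 1*307546 = -628*(-8) - 1*307546 = 5024 - 307546 = -302522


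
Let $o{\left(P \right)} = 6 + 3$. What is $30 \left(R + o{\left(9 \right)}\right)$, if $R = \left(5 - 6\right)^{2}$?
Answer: $300$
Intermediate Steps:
$o{\left(P \right)} = 9$
$R = 1$ ($R = \left(-1\right)^{2} = 1$)
$30 \left(R + o{\left(9 \right)}\right) = 30 \left(1 + 9\right) = 30 \cdot 10 = 300$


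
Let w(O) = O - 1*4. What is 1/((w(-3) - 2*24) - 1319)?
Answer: -1/1374 ≈ -0.00072780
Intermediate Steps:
w(O) = -4 + O (w(O) = O - 4 = -4 + O)
1/((w(-3) - 2*24) - 1319) = 1/(((-4 - 3) - 2*24) - 1319) = 1/((-7 - 48) - 1319) = 1/(-55 - 1319) = 1/(-1374) = -1/1374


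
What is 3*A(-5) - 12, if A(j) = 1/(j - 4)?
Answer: -37/3 ≈ -12.333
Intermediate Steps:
A(j) = 1/(-4 + j)
3*A(-5) - 12 = 3/(-4 - 5) - 12 = 3/(-9) - 12 = 3*(-⅑) - 12 = -⅓ - 12 = -37/3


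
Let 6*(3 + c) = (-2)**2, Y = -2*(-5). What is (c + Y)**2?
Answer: 529/9 ≈ 58.778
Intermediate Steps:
Y = 10
c = -7/3 (c = -3 + (1/6)*(-2)**2 = -3 + (1/6)*4 = -3 + 2/3 = -7/3 ≈ -2.3333)
(c + Y)**2 = (-7/3 + 10)**2 = (23/3)**2 = 529/9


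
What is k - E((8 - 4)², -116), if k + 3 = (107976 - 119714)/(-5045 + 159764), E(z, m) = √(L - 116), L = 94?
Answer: -475895/154719 - I*√22 ≈ -3.0759 - 4.6904*I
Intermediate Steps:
E(z, m) = I*√22 (E(z, m) = √(94 - 116) = √(-22) = I*√22)
k = -475895/154719 (k = -3 + (107976 - 119714)/(-5045 + 159764) = -3 - 11738/154719 = -475895/154719 ≈ -3.0759)
k - E((8 - 4)², -116) = -475895/154719 - I*√22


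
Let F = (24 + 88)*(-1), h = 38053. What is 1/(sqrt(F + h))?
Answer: sqrt(37941)/37941 ≈ 0.0051339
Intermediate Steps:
F = -112 (F = 112*(-1) = -112)
1/(sqrt(F + h)) = 1/(sqrt(-112 + 38053)) = 1/(sqrt(37941)) = sqrt(37941)/37941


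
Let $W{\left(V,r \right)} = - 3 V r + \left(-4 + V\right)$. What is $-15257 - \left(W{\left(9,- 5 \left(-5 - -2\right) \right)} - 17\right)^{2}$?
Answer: $-189146$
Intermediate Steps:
$W{\left(V,r \right)} = -4 + V - 3 V r$ ($W{\left(V,r \right)} = - 3 V r + \left(-4 + V\right) = -4 + V - 3 V r$)
$-15257 - \left(W{\left(9,- 5 \left(-5 - -2\right) \right)} - 17\right)^{2} = -15257 - \left(\left(-4 + 9 - 27 \left(- 5 \left(-5 - -2\right)\right)\right) - 17\right)^{2} = -15257 - \left(\left(-4 + 9 - 27 \left(- 5 \left(-5 + 2\right)\right)\right) - 17\right)^{2} = -15257 - \left(\left(-4 + 9 - 27 \left(\left(-5\right) \left(-3\right)\right)\right) - 17\right)^{2} = -15257 - \left(\left(-4 + 9 - 27 \cdot 15\right) - 17\right)^{2} = -15257 - \left(\left(-4 + 9 - 405\right) - 17\right)^{2} = -15257 - \left(-400 - 17\right)^{2} = -15257 - \left(-417\right)^{2} = -15257 - 173889 = -189146$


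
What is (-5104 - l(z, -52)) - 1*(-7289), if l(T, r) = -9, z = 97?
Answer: 2194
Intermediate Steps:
(-5104 - l(z, -52)) - 1*(-7289) = (-5104 - 1*(-9)) - 1*(-7289) = (-5104 + 9) + 7289 = -5095 + 7289 = 2194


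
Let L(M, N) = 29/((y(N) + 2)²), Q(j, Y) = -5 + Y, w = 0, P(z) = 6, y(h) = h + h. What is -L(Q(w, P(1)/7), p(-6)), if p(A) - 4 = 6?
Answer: -29/484 ≈ -0.059917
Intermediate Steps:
y(h) = 2*h
p(A) = 10 (p(A) = 4 + 6 = 10)
L(M, N) = 29/(2 + 2*N)² (L(M, N) = 29/((2*N + 2)²) = 29/((2 + 2*N)²) = 29/(2 + 2*N)²)
-L(Q(w, P(1)/7), p(-6)) = -29/(4*(1 + 10)²) = -29/(4*11²) = -29/(4*121) = -1*29/484 = -29/484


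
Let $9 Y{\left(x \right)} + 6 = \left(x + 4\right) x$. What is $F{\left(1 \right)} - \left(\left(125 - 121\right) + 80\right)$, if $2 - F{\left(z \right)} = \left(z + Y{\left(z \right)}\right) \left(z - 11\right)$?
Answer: $- \frac{658}{9} \approx -73.111$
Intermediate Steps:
$Y{\left(x \right)} = - \frac{2}{3} + \frac{x \left(4 + x\right)}{9}$ ($Y{\left(x \right)} = - \frac{2}{3} + \frac{\left(x + 4\right) x}{9} = - \frac{2}{3} + \frac{\left(4 + x\right) x}{9} = - \frac{2}{3} + \frac{x \left(4 + x\right)}{9}$)
$F{\left(z \right)} = 2 - \left(-11 + z\right) \left(- \frac{2}{3} + \frac{z^{2}}{9} + \frac{13 z}{9}\right)$ ($F{\left(z \right)} = 2 - \left(z + \left(- \frac{2}{3} + \frac{z^{2}}{9} + \frac{4 z}{9}\right)\right) \left(z - 11\right) = 2 - \left(- \frac{2}{3} + \frac{z^{2}}{9} + \frac{13 z}{9}\right) \left(-11 + z\right) = 2 - \left(-11 + z\right) \left(- \frac{2}{3} + \frac{z^{2}}{9} + \frac{13 z}{9}\right)$)
$F{\left(1 \right)} - \left(\left(125 - 121\right) + 80\right) = \left(- \frac{16}{3} - \frac{2 \cdot 1^{2}}{9} - \frac{1^{3}}{9} + \frac{149}{9} \cdot 1\right) - \left(\left(125 - 121\right) + 80\right) = \left(- \frac{16}{3} - \frac{2}{9} - \frac{1}{9} + \frac{149}{9}\right) - \left(4 + 80\right) = \left(- \frac{16}{3} - \frac{2}{9} - \frac{1}{9} + \frac{149}{9}\right) - 84 = \frac{98}{9} - 84 = - \frac{658}{9}$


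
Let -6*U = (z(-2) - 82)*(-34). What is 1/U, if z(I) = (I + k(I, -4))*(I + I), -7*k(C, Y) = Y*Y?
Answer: -21/7718 ≈ -0.0027209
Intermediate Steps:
k(C, Y) = -Y**2/7 (k(C, Y) = -Y*Y/7 = -Y**2/7)
z(I) = 2*I*(-16/7 + I) (z(I) = (I - 1/7*(-4)**2)*(I + I) = (I - 1/7*16)*(2*I) = (I - 16/7)*(2*I) = (-16/7 + I)*(2*I) = 2*I*(-16/7 + I))
U = -7718/21 (U = -((2/7)*(-2)*(-16 + 7*(-2)) - 82)*(-34)/6 = -((2/7)*(-2)*(-16 - 14) - 82)*(-34)/6 = -((2/7)*(-2)*(-30) - 82)*(-34)/6 = -(120/7 - 82)*(-34)/6 = -(-227)*(-34)/21 = -1/6*15436/7 = -7718/21 ≈ -367.52)
1/U = 1/(-7718/21) = -21/7718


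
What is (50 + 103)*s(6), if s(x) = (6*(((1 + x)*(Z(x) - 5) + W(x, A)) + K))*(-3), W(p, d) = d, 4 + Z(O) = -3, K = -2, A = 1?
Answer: 234090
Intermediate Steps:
Z(O) = -7 (Z(O) = -4 - 3 = -7)
s(x) = 234 + 216*x (s(x) = (6*(((1 + x)*(-7 - 5) + 1) - 2))*(-3) = (6*(((1 + x)*(-12) + 1) - 2))*(-3) = (6*(((-12 - 12*x) + 1) - 2))*(-3) = (6*((-11 - 12*x) - 2))*(-3) = (6*(-13 - 12*x))*(-3) = (-78 - 72*x)*(-3) = 234 + 216*x)
(50 + 103)*s(6) = (50 + 103)*(234 + 216*6) = 153*(234 + 1296) = 153*1530 = 234090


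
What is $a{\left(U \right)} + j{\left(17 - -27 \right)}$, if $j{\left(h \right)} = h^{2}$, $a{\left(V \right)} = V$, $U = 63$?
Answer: $1999$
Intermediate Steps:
$a{\left(U \right)} + j{\left(17 - -27 \right)} = 63 + \left(17 - -27\right)^{2} = 63 + \left(17 + 27\right)^{2} = 63 + 44^{2} = 63 + 1936 = 1999$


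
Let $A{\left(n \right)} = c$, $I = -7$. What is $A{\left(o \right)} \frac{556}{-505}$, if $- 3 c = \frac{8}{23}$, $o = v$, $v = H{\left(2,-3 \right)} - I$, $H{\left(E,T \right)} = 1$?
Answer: $\frac{4448}{34845} \approx 0.12765$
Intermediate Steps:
$v = 8$ ($v = 1 - -7 = 1 + 7 = 8$)
$o = 8$
$c = - \frac{8}{69}$ ($c = - \frac{8 \cdot \frac{1}{23}}{3} = \left(- \frac{1}{3}\right) \frac{8}{23} = - \frac{8}{69} \approx -0.11594$)
$A{\left(n \right)} = - \frac{8}{69}$
$A{\left(o \right)} \frac{556}{-505} = - \frac{8 \frac{556}{-505}}{69} = - \frac{8 \cdot 556 \left(- \frac{1}{505}\right)}{69} = \left(- \frac{8}{69}\right) \left(- \frac{556}{505}\right) = \frac{4448}{34845}$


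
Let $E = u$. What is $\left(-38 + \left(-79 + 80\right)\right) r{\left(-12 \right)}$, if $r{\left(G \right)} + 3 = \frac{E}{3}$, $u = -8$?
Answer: $\frac{629}{3} \approx 209.67$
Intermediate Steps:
$E = -8$
$r{\left(G \right)} = - \frac{17}{3}$ ($r{\left(G \right)} = -3 - \frac{8}{3} = - \frac{17}{3}$)
$\left(-38 + \left(-79 + 80\right)\right) r{\left(-12 \right)} = \left(-38 + \left(-79 + 80\right)\right) \left(- \frac{17}{3}\right) = \left(-38 + 1\right) \left(- \frac{17}{3}\right) = \left(-37\right) \left(- \frac{17}{3}\right) = \frac{629}{3}$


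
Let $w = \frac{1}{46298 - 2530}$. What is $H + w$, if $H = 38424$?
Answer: $\frac{1681741633}{43768} \approx 38424.0$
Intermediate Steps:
$w = \frac{1}{43768} \approx 2.2848 \cdot 10^{-5}$
$H + w = 38424 + \frac{1}{43768} = \frac{1681741633}{43768}$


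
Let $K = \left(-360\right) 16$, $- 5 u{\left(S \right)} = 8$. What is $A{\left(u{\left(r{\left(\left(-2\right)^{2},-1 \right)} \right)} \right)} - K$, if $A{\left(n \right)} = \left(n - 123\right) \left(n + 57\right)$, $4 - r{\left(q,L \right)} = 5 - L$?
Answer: $- \frac{28571}{25} \approx -1142.8$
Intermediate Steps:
$r{\left(q,L \right)} = -1 + L$ ($r{\left(q,L \right)} = 4 - \left(5 - L\right) = 4 + \left(-5 + L\right) = -1 + L$)
$u{\left(S \right)} = - \frac{8}{5}$ ($u{\left(S \right)} = \left(- \frac{1}{5}\right) 8 = - \frac{8}{5}$)
$A{\left(n \right)} = \left(-123 + n\right) \left(57 + n\right)$
$K = -5760$
$A{\left(u{\left(r{\left(\left(-2\right)^{2},-1 \right)} \right)} \right)} - K = \left(-7011 + \left(- \frac{8}{5}\right)^{2} - - \frac{528}{5}\right) - -5760 = \left(-7011 + \frac{64}{25} + \frac{528}{5}\right) + 5760 = - \frac{172571}{25} + 5760 = - \frac{28571}{25}$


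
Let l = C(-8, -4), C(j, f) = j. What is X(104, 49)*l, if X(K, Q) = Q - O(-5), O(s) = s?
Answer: -432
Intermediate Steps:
X(K, Q) = 5 + Q (X(K, Q) = Q - 1*(-5) = Q + 5 = 5 + Q)
l = -8
X(104, 49)*l = (5 + 49)*(-8) = 54*(-8) = -432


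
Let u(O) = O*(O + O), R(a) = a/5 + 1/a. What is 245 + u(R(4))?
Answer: 49441/200 ≈ 247.21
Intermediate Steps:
R(a) = 1/a + a/5 (R(a) = a*(⅕) + 1/a = a/5 + 1/a = 1/a + a/5)
u(O) = 2*O² (u(O) = O*(2*O) = 2*O²)
245 + u(R(4)) = 245 + 2*(1/4 + (⅕)*4)² = 245 + 2*(¼ + ⅘)² = 245 + 2*(21/20)² = 245 + 2*(441/400) = 245 + 441/200 = 49441/200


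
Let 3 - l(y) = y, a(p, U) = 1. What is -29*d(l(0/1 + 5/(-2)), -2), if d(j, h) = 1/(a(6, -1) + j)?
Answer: -58/13 ≈ -4.4615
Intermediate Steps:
l(y) = 3 - y
d(j, h) = 1/(1 + j)
-29*d(l(0/1 + 5/(-2)), -2) = -29/(1 + (3 - (0/1 + 5/(-2)))) = -29/(1 + (3 - (0*1 + 5*(-½)))) = -29/(1 + (3 - (0 - 5/2))) = -29/(1 + (3 - 1*(-5/2))) = -29/(1 + (3 + 5/2)) = -29/(1 + 11/2) = -29/13/2 = -29*2/13 = -58/13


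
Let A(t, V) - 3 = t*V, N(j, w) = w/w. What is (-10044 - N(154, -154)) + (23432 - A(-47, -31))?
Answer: 11927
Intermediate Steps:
N(j, w) = 1
A(t, V) = 3 + V*t (A(t, V) = 3 + t*V = 3 + V*t)
(-10044 - N(154, -154)) + (23432 - A(-47, -31)) = (-10044 - 1*1) + (23432 - (3 - 31*(-47))) = (-10044 - 1) + (23432 - (3 + 1457)) = -10045 + (23432 - 1*1460) = -10045 + (23432 - 1460) = -10045 + 21972 = 11927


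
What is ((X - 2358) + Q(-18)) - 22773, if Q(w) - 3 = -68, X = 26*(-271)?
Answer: -32242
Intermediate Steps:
X = -7046
Q(w) = -65 (Q(w) = 3 - 68 = -65)
((X - 2358) + Q(-18)) - 22773 = ((-7046 - 2358) - 65) - 22773 = (-9404 - 65) - 22773 = -9469 - 22773 = -32242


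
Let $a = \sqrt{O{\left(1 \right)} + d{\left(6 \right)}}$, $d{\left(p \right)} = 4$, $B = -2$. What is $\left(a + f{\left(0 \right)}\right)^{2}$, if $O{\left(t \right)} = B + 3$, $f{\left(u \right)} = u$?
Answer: $5$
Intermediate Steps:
$O{\left(t \right)} = 1$ ($O{\left(t \right)} = -2 + 3 = 1$)
$a = \sqrt{5}$ ($a = \sqrt{1 + 4} = \sqrt{5} \approx 2.2361$)
$\left(a + f{\left(0 \right)}\right)^{2} = \left(\sqrt{5} + 0\right)^{2} = \left(\sqrt{5}\right)^{2} = 5$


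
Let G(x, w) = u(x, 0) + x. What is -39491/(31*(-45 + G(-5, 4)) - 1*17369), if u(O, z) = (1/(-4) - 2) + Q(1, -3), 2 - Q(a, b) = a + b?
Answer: 157964/75459 ≈ 2.0934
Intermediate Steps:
Q(a, b) = 2 - a - b (Q(a, b) = 2 - (a + b) = 2 + (-a - b) = 2 - a - b)
u(O, z) = 7/4 (u(O, z) = (1/(-4) - 2) + (2 - 1*1 - 1*(-3)) = (-¼ - 2) + (2 - 1 + 3) = -9/4 + 4 = 7/4)
G(x, w) = 7/4 + x
-39491/(31*(-45 + G(-5, 4)) - 1*17369) = -39491/(31*(-45 + (7/4 - 5)) - 1*17369) = -39491/(31*(-45 - 13/4) - 17369) = -39491/(31*(-193/4) - 17369) = -39491/(-5983/4 - 17369) = -39491/(-75459/4) = -39491*(-4/75459) = 157964/75459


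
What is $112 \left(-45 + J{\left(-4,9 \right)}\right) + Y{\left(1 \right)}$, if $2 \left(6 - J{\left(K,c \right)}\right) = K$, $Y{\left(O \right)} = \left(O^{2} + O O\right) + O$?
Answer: $-4141$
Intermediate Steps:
$Y{\left(O \right)} = O + 2 O^{2}$ ($Y{\left(O \right)} = \left(O^{2} + O^{2}\right) + O = 2 O^{2} + O = O + 2 O^{2}$)
$J{\left(K,c \right)} = 6 - \frac{K}{2}$
$112 \left(-45 + J{\left(-4,9 \right)}\right) + Y{\left(1 \right)} = 112 \left(-45 + \left(6 - -2\right)\right) + 1 \left(1 + 2 \cdot 1\right) = 112 \left(-45 + \left(6 + 2\right)\right) + 1 \left(1 + 2\right) = 112 \left(-45 + 8\right) + 1 \cdot 3 = 112 \left(-37\right) + 3 = -4144 + 3 = -4141$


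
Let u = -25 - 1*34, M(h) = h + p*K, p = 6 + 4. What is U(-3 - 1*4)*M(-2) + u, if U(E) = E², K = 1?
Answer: 333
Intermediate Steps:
p = 10
M(h) = 10 + h (M(h) = h + 10*1 = h + 10 = 10 + h)
u = -59 (u = -25 - 34 = -59)
U(-3 - 1*4)*M(-2) + u = (-3 - 1*4)²*(10 - 2) - 59 = (-3 - 4)²*8 - 59 = (-7)²*8 - 59 = 49*8 - 59 = 392 - 59 = 333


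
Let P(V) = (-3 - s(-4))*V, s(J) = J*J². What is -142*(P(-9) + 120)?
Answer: 60918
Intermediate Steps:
s(J) = J³
P(V) = 61*V (P(V) = (-3 - 1*(-4)³)*V = (-3 - 1*(-64))*V = (-3 + 64)*V = 61*V)
-142*(P(-9) + 120) = -142*(61*(-9) + 120) = -142*(-549 + 120) = -142*(-429) = 60918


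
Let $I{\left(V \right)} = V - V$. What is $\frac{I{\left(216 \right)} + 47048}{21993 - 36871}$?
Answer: $- \frac{23524}{7439} \approx -3.1623$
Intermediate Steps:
$I{\left(V \right)} = 0$
$\frac{I{\left(216 \right)} + 47048}{21993 - 36871} = \frac{0 + 47048}{21993 - 36871} = \frac{47048}{-14878} = 47048 \left(- \frac{1}{14878}\right) = - \frac{23524}{7439}$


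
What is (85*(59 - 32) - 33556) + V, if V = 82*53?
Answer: -26915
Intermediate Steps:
V = 4346
(85*(59 - 32) - 33556) + V = (85*(59 - 32) - 33556) + 4346 = (85*27 - 33556) + 4346 = (2295 - 33556) + 4346 = -31261 + 4346 = -26915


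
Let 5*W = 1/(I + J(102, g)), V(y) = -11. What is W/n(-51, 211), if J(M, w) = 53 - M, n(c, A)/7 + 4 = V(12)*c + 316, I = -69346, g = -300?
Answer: -1/2120364225 ≈ -4.7162e-10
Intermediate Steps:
n(c, A) = 2184 - 77*c (n(c, A) = -28 + 7*(-11*c + 316) = -28 + 7*(316 - 11*c) = -28 + (2212 - 77*c) = 2184 - 77*c)
W = -1/346975 (W = 1/(5*(-69346 + (53 - 1*102))) = 1/(5*(-69346 + (53 - 102))) = 1/(5*(-69346 - 49)) = (1/5)/(-69395) = (1/5)*(-1/69395) = -1/346975 ≈ -2.8821e-6)
W/n(-51, 211) = -1/(346975*(2184 - 77*(-51))) = -1/(346975*(2184 + 3927)) = -1/346975/6111 = -1/346975*1/6111 = -1/2120364225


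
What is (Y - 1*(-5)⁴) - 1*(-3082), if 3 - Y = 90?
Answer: 2370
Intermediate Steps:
Y = -87 (Y = 3 - 1*90 = 3 - 90 = -87)
(Y - 1*(-5)⁴) - 1*(-3082) = (-87 - 1*(-5)⁴) - 1*(-3082) = (-87 - 1*625) + 3082 = (-87 - 625) + 3082 = -712 + 3082 = 2370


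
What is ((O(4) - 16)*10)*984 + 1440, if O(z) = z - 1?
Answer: -126480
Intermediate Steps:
O(z) = -1 + z
((O(4) - 16)*10)*984 + 1440 = (((-1 + 4) - 16)*10)*984 + 1440 = ((3 - 16)*10)*984 + 1440 = -13*10*984 + 1440 = -130*984 + 1440 = -127920 + 1440 = -126480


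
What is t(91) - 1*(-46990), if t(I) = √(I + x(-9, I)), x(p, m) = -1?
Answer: 46990 + 3*√10 ≈ 47000.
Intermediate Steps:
t(I) = √(-1 + I) (t(I) = √(I - 1) = √(-1 + I))
t(91) - 1*(-46990) = √(-1 + 91) - 1*(-46990) = √90 + 46990 = 3*√10 + 46990 = 46990 + 3*√10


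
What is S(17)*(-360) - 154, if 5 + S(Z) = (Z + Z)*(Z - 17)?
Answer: 1646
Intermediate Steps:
S(Z) = -5 + 2*Z*(-17 + Z) (S(Z) = -5 + (Z + Z)*(Z - 17) = -5 + (2*Z)*(-17 + Z) = -5 + 2*Z*(-17 + Z))
S(17)*(-360) - 154 = (-5 - 34*17 + 2*17**2)*(-360) - 154 = (-5 - 578 + 2*289)*(-360) - 154 = (-5 - 578 + 578)*(-360) - 154 = -5*(-360) - 154 = 1800 - 154 = 1646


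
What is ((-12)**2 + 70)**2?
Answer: 45796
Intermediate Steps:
((-12)**2 + 70)**2 = (144 + 70)**2 = 214**2 = 45796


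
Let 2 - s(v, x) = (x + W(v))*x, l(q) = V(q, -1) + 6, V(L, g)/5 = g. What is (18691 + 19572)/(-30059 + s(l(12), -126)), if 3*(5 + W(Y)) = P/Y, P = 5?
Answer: -38263/46353 ≈ -0.82547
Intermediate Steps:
V(L, g) = 5*g
W(Y) = -5 + 5/(3*Y) (W(Y) = -5 + (5/Y)/3 = -5 + 5/(3*Y))
l(q) = 1 (l(q) = 5*(-1) + 6 = -5 + 6 = 1)
s(v, x) = 2 - x*(-5 + x + 5/(3*v)) (s(v, x) = 2 - (x + (-5 + 5/(3*v)))*x = 2 - (-5 + x + 5/(3*v))*x = 2 - x*(-5 + x + 5/(3*v)))
(18691 + 19572)/(-30059 + s(l(12), -126)) = (18691 + 19572)/(-30059 + (2 - 1*(-126)**2 + 5*(-126) - 5/3*(-126)/1)) = 38263/(-30059 + (2 - 1*15876 - 630 - 5/3*(-126)*1)) = 38263/(-30059 + (2 - 15876 - 630 + 210)) = 38263/(-30059 - 16294) = 38263/(-46353) = 38263*(-1/46353) = -38263/46353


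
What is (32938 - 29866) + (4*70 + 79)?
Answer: 3431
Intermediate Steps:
(32938 - 29866) + (4*70 + 79) = 3072 + (280 + 79) = 3072 + 359 = 3431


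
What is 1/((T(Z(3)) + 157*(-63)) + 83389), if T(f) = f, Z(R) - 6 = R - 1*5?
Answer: 1/73502 ≈ 1.3605e-5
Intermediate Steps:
Z(R) = 1 + R (Z(R) = 6 + (R - 1*5) = 6 + (R - 5) = 6 + (-5 + R) = 1 + R)
1/((T(Z(3)) + 157*(-63)) + 83389) = 1/(((1 + 3) + 157*(-63)) + 83389) = 1/((4 - 9891) + 83389) = 1/(-9887 + 83389) = 1/73502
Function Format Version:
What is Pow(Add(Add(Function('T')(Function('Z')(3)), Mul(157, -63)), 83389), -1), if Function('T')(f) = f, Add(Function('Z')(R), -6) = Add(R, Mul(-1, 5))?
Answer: Rational(1, 73502) ≈ 1.3605e-5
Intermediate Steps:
Function('Z')(R) = Add(1, R) (Function('Z')(R) = Add(6, Add(R, Mul(-1, 5))) = Add(6, Add(R, -5)) = Add(6, Add(-5, R)) = Add(1, R))
Pow(Add(Add(Function('T')(Function('Z')(3)), Mul(157, -63)), 83389), -1) = Pow(Add(Add(Add(1, 3), Mul(157, -63)), 83389), -1) = Pow(Add(Add(4, -9891), 83389), -1) = Pow(Add(-9887, 83389), -1) = Pow(73502, -1) = Rational(1, 73502)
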